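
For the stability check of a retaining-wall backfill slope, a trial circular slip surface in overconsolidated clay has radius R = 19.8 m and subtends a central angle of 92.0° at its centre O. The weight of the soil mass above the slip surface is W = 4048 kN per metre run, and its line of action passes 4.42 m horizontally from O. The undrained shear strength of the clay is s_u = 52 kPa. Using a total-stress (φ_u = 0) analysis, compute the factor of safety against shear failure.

FS = 1.83

Taking moments about the centre O, the resisting moment is provided by the undrained shear strength acting along the arc:
Arc length L_a = R·θ = 19.8·(92.0°·π/180) = 19.8·1.6057 = 31.79 m
M_R = s_u·L_a·R = 52·31.79·19.8 = 32734.0 kN·m/m
M_D = W·d = 4048·4.42 = 17892.2 kN·m/m
FS = M_R / M_D = 32734.0 / 17892.2 = 1.830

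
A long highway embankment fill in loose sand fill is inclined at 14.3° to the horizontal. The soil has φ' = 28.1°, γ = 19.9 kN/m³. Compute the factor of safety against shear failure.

For a dry cohesionless infinite slope the factor of safety is FS = tanφ' / tanβ.
FS = tan28.1° / tan14.3° = 0.5340 / 0.2549 = 2.095

FS = 2.09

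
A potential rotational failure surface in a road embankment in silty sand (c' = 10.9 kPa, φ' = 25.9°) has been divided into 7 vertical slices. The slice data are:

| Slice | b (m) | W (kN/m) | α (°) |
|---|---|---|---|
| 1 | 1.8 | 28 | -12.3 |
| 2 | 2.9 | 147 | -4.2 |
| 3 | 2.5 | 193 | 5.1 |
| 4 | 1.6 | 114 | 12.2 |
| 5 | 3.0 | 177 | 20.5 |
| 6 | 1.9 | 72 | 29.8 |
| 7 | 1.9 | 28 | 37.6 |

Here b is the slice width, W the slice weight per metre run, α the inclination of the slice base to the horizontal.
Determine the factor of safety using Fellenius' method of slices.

FS = 3.84

Ordinary method of slices: FS = Σ[c'·Δl_i + (W_i cosα_i)·tanφ'] / Σ W_i sinα_i, with Δl_i = b_i / cosα_i.
Slice 1: Δl = 1.8/cos(-12.3°) = 1.842 m; N'_1 = 28·cos(-12.3°) = 27.4; c'Δl = 20.08; W sinα = -6.0
Slice 2: Δl = 2.9/cos(-4.2°) = 2.908 m; N'_2 = 147·cos(-4.2°) = 146.6; c'Δl = 31.70; W sinα = -10.8
Slice 3: Δl = 2.5/cos5.1° = 2.510 m; N'_3 = 193·cos5.1° = 192.2; c'Δl = 27.36; W sinα = 17.2
Slice 4: Δl = 1.6/cos12.2° = 1.637 m; N'_4 = 114·cos12.2° = 111.4; c'Δl = 17.84; W sinα = 24.1
Slice 5: Δl = 3.0/cos20.5° = 3.203 m; N'_5 = 177·cos20.5° = 165.8; c'Δl = 34.91; W sinα = 62.0
Slice 6: Δl = 1.9/cos29.8° = 2.190 m; N'_6 = 72·cos29.8° = 62.5; c'Δl = 23.87; W sinα = 35.8
Slice 7: Δl = 1.9/cos37.6° = 2.398 m; N'_7 = 28·cos37.6° = 22.2; c'Δl = 26.14; W sinα = 17.1
Σc'Δl = 181.9 kN/m; ΣN' = 728.1 kN/m; ΣW sinα = 139.4 kN/m
Resisting = 181.9 + 728.1·tan25.9° = 181.9 + 353.5 = 535.4 kN/m
FS = 535.4 / 139.4 = 3.842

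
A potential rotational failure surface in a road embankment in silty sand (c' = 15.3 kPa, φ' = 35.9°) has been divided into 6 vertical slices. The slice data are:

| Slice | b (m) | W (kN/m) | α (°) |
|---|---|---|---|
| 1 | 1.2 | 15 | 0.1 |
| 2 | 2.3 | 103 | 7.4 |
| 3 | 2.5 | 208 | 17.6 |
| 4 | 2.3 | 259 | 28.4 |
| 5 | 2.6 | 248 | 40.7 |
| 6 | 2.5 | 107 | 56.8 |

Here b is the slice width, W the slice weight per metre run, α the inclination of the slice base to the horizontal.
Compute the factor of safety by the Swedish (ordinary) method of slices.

FS = 1.84

Ordinary method of slices: FS = Σ[c'·Δl_i + (W_i cosα_i)·tanφ'] / Σ W_i sinα_i, with Δl_i = b_i / cosα_i.
Slice 1: Δl = 1.2/cos0.1° = 1.200 m; N'_1 = 15·cos0.1° = 15.0; c'Δl = 18.36; W sinα = 0.0
Slice 2: Δl = 2.3/cos7.4° = 2.319 m; N'_2 = 103·cos7.4° = 102.1; c'Δl = 35.49; W sinα = 13.3
Slice 3: Δl = 2.5/cos17.6° = 2.623 m; N'_3 = 208·cos17.6° = 198.3; c'Δl = 40.13; W sinα = 62.9
Slice 4: Δl = 2.3/cos28.4° = 2.615 m; N'_4 = 259·cos28.4° = 227.8; c'Δl = 40.00; W sinα = 123.2
Slice 5: Δl = 2.6/cos40.7° = 3.429 m; N'_5 = 248·cos40.7° = 188.0; c'Δl = 52.47; W sinα = 161.7
Slice 6: Δl = 2.5/cos56.8° = 4.566 m; N'_6 = 107·cos56.8° = 58.6; c'Δl = 69.85; W sinα = 89.5
Σc'Δl = 256.3 kN/m; ΣN' = 789.8 kN/m; ΣW sinα = 450.6 kN/m
Resisting = 256.3 + 789.8·tan35.9° = 256.3 + 571.7 = 828.1 kN/m
FS = 828.1 / 450.6 = 1.838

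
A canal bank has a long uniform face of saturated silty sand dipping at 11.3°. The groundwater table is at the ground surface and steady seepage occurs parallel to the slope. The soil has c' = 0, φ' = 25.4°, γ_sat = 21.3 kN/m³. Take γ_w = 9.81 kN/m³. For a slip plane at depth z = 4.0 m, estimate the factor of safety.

FS = 1.28

With seepage parallel to the slope and the water table at the surface, the effective normal stress on the slip plane uses the buoyant unit weight γ' = γ_sat − γ_w while the driving shear stress uses γ_sat:
FS = [c' + γ' z cos²β tanφ'] / [γ_sat z sinβ cosβ]
(For c' = 0 this reduces to FS = (γ'/γ_sat)·tanφ'/tanβ.)
γ' = 21.3 − 9.81 = 11.49 kN/m³
Numerator = 0.0 + 11.49·4.0·cos²11.3°·tan25.4° = 0.0 + 11.49·4.0·0.9616·0.4748 = 20.986 kPa
Denominator = 21.3·4.0·sin11.3°·cos11.3° = 21.3·4.0·0.1959·0.9806 = 16.371 kPa
FS = 20.986 / 16.371 = 1.282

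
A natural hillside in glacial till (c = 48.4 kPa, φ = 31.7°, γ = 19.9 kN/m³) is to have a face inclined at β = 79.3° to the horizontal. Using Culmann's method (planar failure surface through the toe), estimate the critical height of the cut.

H_c = 24.97 m

Culmann's analysis gives the critical failure plane at α_cr = (β + φ)/2 = (79.3 + 31.7)/2 = 55.5°, and the critical height
H_c = (4c/γ) · sinβ cosφ / [1 − cos(β − φ)]
    = (4·48.4/19.9) · sin79.3°·cos31.7° / [1 − cos(47.6°)]
    = 9.729 · 0.9826·0.8508 / [1 − 0.6743]
    = 9.729 · 0.8360 / 0.3257
    = 24.97 m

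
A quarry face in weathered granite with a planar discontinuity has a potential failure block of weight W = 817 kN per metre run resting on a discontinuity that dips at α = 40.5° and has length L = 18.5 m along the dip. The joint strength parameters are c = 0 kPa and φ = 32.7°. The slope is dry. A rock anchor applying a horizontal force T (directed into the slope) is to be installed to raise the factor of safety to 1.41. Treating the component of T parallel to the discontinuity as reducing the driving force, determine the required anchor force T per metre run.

Resolving forces along and normal to the sliding plane, with the horizontal anchor force T adding T·sinα to the effective normal force and T·cosα acting up the plane against the driving force:
FS = [cL + (W cosα + T sinα) tanφ] / [W sinα − T cosα]
Without the anchor: N' = 621.3 kN/m, driving T_d = 530.6 kN/m, resisting R = 0·18.5 + 621.3·tan32.7° = 398.8 kN/m, FS = 0.75.
Setting FS = 1.41 and solving for T:
1.41·(530.6 − T cos40.5°) = 398.8 + T sin40.5°·tan32.7°
T·(sin40.5°·tan32.7° + 1.41·cos40.5°) = 1.41·530.6 − 398.8
T·(0.6494·0.6420 + 1.41·0.7604) = 748.1 − 398.8 = 349.3
T·1.4891 = 349.3
T = 234.6 kN/m

T = 235 kN/m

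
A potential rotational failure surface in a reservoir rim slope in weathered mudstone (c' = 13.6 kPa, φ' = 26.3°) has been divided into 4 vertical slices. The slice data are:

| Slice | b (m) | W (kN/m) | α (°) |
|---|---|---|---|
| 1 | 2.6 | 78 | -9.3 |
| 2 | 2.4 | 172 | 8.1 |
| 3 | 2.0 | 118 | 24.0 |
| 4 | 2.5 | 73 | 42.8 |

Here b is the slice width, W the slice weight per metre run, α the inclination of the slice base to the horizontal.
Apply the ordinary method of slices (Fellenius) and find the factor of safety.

FS = 3.18

Ordinary method of slices: FS = Σ[c'·Δl_i + (W_i cosα_i)·tanφ'] / Σ W_i sinα_i, with Δl_i = b_i / cosα_i.
Slice 1: Δl = 2.6/cos(-9.3°) = 2.635 m; N'_1 = 78·cos(-9.3°) = 77.0; c'Δl = 35.83; W sinα = -12.6
Slice 2: Δl = 2.4/cos8.1° = 2.424 m; N'_2 = 172·cos8.1° = 170.3; c'Δl = 32.97; W sinα = 24.2
Slice 3: Δl = 2.0/cos24.0° = 2.189 m; N'_3 = 118·cos24.0° = 107.8; c'Δl = 29.77; W sinα = 48.0
Slice 4: Δl = 2.5/cos42.8° = 3.407 m; N'_4 = 73·cos42.8° = 53.6; c'Δl = 46.34; W sinα = 49.6
Σc'Δl = 144.9 kN/m; ΣN' = 408.6 kN/m; ΣW sinα = 109.2 kN/m
Resisting = 144.9 + 408.6·tan26.3° = 144.9 + 202.0 = 346.9 kN/m
FS = 346.9 / 109.2 = 3.176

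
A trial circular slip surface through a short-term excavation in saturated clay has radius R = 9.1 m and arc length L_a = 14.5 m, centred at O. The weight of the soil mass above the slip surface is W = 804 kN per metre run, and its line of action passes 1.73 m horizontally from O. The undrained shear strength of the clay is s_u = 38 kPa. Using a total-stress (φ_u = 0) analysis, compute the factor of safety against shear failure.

FS = 3.60

Taking moments about the centre O, the resisting moment is provided by the undrained shear strength acting along the arc:
M_R = s_u·L_a·R = 38·14.50·9.1 = 5014.1 kN·m/m
M_D = W·d = 804·1.73 = 1390.9 kN·m/m
FS = M_R / M_D = 5014.1 / 1390.9 = 3.605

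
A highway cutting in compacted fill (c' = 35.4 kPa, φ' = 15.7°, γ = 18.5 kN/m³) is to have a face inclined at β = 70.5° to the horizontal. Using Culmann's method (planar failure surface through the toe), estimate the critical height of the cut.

H_c = 16.40 m

Culmann's analysis gives the critical failure plane at α_cr = (β + φ')/2 = (70.5 + 15.7)/2 = 43.1°, and the critical height
H_c = (4c'/γ) · sinβ cosφ' / [1 − cos(β − φ')]
    = (4·35.4/18.5) · sin70.5°·cos15.7° / [1 − cos(54.8°)]
    = 7.654 · 0.9426·0.9627 / [1 − 0.5764]
    = 7.654 · 0.9075 / 0.4236
    = 16.40 m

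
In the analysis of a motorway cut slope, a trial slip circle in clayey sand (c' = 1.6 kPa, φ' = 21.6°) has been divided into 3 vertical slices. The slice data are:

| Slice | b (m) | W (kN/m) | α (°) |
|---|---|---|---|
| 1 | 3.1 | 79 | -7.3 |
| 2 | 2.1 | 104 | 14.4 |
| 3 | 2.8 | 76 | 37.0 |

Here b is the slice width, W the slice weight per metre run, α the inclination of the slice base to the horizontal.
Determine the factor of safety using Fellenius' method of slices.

Ordinary method of slices: FS = Σ[c'·Δl_i + (W_i cosα_i)·tanφ'] / Σ W_i sinα_i, with Δl_i = b_i / cosα_i.
Slice 1: Δl = 3.1/cos(-7.3°) = 3.125 m; N'_1 = 79·cos(-7.3°) = 78.4; c'Δl = 5.00; W sinα = -10.0
Slice 2: Δl = 2.1/cos14.4° = 2.168 m; N'_2 = 104·cos14.4° = 100.7; c'Δl = 3.47; W sinα = 25.9
Slice 3: Δl = 2.8/cos37.0° = 3.506 m; N'_3 = 76·cos37.0° = 60.7; c'Δl = 5.61; W sinα = 45.7
Σc'Δl = 14.1 kN/m; ΣN' = 239.8 kN/m; ΣW sinα = 61.6 kN/m
Resisting = 14.1 + 239.8·tan21.6° = 14.1 + 94.9 = 109.0 kN/m
FS = 109.0 / 61.6 = 1.771

FS = 1.77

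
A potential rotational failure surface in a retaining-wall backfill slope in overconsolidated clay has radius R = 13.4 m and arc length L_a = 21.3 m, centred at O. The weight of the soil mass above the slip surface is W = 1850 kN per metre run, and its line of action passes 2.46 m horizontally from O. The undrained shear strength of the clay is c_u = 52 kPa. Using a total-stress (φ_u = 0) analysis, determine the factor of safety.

Taking moments about the centre O, the resisting moment is provided by the undrained shear strength acting along the arc:
M_R = c_u·L_a·R = 52·21.30·13.4 = 14841.8 kN·m/m
M_D = W·d = 1850·2.46 = 4551.0 kN·m/m
FS = M_R / M_D = 14841.8 / 4551.0 = 3.261

FS = 3.26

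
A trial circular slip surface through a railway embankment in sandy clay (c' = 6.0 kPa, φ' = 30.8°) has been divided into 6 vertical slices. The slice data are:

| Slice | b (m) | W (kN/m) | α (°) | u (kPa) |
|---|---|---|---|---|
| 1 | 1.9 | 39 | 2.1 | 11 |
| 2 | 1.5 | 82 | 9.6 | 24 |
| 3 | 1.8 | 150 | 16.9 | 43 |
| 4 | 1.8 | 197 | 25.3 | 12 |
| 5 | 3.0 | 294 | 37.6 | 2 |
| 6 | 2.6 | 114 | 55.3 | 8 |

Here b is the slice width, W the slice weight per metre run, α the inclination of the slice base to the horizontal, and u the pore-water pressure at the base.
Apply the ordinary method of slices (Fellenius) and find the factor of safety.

Ordinary method of slices: FS = Σ[c'·Δl_i + (W_i cosα_i − u_i·Δl_i)·tanφ'] / Σ W_i sinα_i, with Δl_i = b_i / cosα_i.
Slice 1: Δl = 1.9/cos2.1° = 1.901 m; N'_1 = 39·cos2.1° − 11·1.901 = 18.1; c'Δl = 11.41; W sinα = 1.4
Slice 2: Δl = 1.5/cos9.6° = 1.521 m; N'_2 = 82·cos9.6° − 24·1.521 = 44.3; c'Δl = 9.13; W sinα = 13.7
Slice 3: Δl = 1.8/cos16.9° = 1.881 m; N'_3 = 150·cos16.9° − 43·1.881 = 62.6; c'Δl = 11.29; W sinα = 43.6
Slice 4: Δl = 1.8/cos25.3° = 1.991 m; N'_4 = 197·cos25.3° − 12·1.991 = 154.2; c'Δl = 11.95; W sinα = 84.2
Slice 5: Δl = 3.0/cos37.6° = 3.786 m; N'_5 = 294·cos37.6° − 2·3.786 = 225.4; c'Δl = 22.72; W sinα = 179.4
Slice 6: Δl = 2.6/cos55.3° = 4.567 m; N'_6 = 114·cos55.3° − 8·4.567 = 28.4; c'Δl = 27.40; W sinα = 93.7
Σc'Δl = 93.9 kN/m; ΣN' = 533.0 kN/m; ΣW sinα = 416.0 kN/m
Resisting = 93.9 + 533.0·tan30.8° = 93.9 + 317.7 = 411.6 kN/m
FS = 411.6 / 416.0 = 0.989

FS = 0.99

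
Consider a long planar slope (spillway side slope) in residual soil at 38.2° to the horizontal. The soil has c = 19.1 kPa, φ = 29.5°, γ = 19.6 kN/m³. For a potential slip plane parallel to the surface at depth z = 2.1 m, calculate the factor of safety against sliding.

FS = 1.67

For an infinite slope with a slip plane parallel to the surface (no pore pressure): FS = [c + γz cos²β tanφ] / [γz sinβ cosβ].
γz = 19.6·2.1 = 41.16 kN/m²
Numerator = 19.1 + 41.16·cos²38.2°·tan29.5° = 19.1 + 41.16·0.6176·0.5658 = 33.482 kPa
Denominator = 41.16·sin38.2°·cos38.2° = 41.16·0.6184·0.7859 = 20.003 kPa
FS = 33.482 / 20.003 = 1.674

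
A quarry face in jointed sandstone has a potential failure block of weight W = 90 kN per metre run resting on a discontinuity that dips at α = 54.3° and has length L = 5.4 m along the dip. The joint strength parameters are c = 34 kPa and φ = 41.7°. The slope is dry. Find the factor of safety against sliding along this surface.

FS = 3.15

Resolving the block weight along and normal to the plane and applying the Mohr–Coulomb strength on the joint:
N' = W cosα = 90·cos54.3° = 52.5 kN/m
Driving force T = W sinα = 90·sin54.3° = 73.1 kN/m
Resisting force R = c·L + N'·tanφ = 34·5.4 + 52.5·tan41.7° = 183.6 + 46.8 = 230.4 kN/m
FS = R / T = 230.4 / 73.1 = 3.152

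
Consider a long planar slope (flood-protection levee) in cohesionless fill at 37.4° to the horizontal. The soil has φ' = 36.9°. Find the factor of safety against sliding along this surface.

FS = 0.98

For a dry cohesionless infinite slope the factor of safety is FS = tanφ' / tanβ.
FS = tan36.9° / tan37.4° = 0.7508 / 0.7646 = 0.982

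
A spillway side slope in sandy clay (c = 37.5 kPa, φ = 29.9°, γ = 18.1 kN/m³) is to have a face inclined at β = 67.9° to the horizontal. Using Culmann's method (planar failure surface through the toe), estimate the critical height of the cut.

H_c = 31.40 m

Culmann's analysis gives the critical failure plane at α_cr = (β + φ)/2 = (67.9 + 29.9)/2 = 48.9°, and the critical height
H_c = (4c/γ) · sinβ cosφ / [1 − cos(β − φ)]
    = (4·37.5/18.1) · sin67.9°·cos29.9° / [1 − cos(38.0°)]
    = 8.287 · 0.9265·0.8669 / [1 − 0.7880]
    = 8.287 · 0.8032 / 0.2120
    = 31.40 m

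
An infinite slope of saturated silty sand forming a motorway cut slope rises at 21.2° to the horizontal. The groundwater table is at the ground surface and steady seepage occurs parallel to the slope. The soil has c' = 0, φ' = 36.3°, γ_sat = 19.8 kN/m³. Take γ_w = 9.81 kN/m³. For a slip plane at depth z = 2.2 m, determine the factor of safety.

With seepage parallel to the slope and the water table at the surface, the effective normal stress on the slip plane uses the buoyant unit weight γ' = γ_sat − γ_w while the driving shear stress uses γ_sat:
FS = [c' + γ' z cos²β tanφ'] / [γ_sat z sinβ cosβ]
(For c' = 0 this reduces to FS = (γ'/γ_sat)·tanφ'/tanβ.)
γ' = 19.8 − 9.81 = 9.99 kN/m³
Numerator = 0.0 + 9.99·2.2·cos²21.2°·tan36.3° = 0.0 + 9.99·2.2·0.8692·0.7346 = 14.033 kPa
Denominator = 19.8·2.2·sin21.2°·cos21.2° = 19.8·2.2·0.3616·0.9323 = 14.686 kPa
FS = 14.033 / 14.686 = 0.956

FS = 0.96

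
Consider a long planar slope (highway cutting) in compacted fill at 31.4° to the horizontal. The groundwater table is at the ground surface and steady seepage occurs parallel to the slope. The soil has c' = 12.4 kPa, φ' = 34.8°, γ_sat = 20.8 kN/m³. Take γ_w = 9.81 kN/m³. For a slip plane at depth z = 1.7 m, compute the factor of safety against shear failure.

FS = 1.39

With seepage parallel to the slope and the water table at the surface, the effective normal stress on the slip plane uses the buoyant unit weight γ' = γ_sat − γ_w while the driving shear stress uses γ_sat:
FS = [c' + γ' z cos²β tanφ'] / [γ_sat z sinβ cosβ]
γ' = 20.8 − 9.81 = 10.99 kN/m³
Numerator = 12.4 + 10.99·1.7·cos²31.4°·tan34.8° = 12.4 + 10.99·1.7·0.7285·0.6950 = 21.860 kPa
Denominator = 20.8·1.7·sin31.4°·cos31.4° = 20.8·1.7·0.5210·0.8536 = 15.725 kPa
FS = 21.860 / 15.725 = 1.390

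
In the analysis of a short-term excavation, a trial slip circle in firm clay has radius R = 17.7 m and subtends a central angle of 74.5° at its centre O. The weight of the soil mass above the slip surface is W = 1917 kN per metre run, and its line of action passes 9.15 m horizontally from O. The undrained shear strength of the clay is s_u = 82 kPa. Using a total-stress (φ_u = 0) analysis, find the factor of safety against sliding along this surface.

Taking moments about the centre O, the resisting moment is provided by the undrained shear strength acting along the arc:
Arc length L_a = R·θ = 17.7·(74.5°·π/180) = 17.7·1.3003 = 23.01 m
M_R = s_u·L_a·R = 82·23.01·17.7 = 33403.7 kN·m/m
M_D = W·d = 1917·9.15 = 17540.5 kN·m/m
FS = M_R / M_D = 33403.7 / 17540.5 = 1.904

FS = 1.90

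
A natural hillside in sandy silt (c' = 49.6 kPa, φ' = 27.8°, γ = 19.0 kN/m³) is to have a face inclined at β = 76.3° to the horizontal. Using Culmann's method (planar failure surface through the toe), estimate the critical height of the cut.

H_c = 26.60 m

Culmann's analysis gives the critical failure plane at α_cr = (β + φ')/2 = (76.3 + 27.8)/2 = 52.0°, and the critical height
H_c = (4c'/γ) · sinβ cosφ' / [1 − cos(β − φ')]
    = (4·49.6/19.0) · sin76.3°·cos27.8° / [1 − cos(48.5°)]
    = 10.442 · 0.9715·0.8846 / [1 − 0.6626]
    = 10.442 · 0.8594 / 0.3374
    = 26.60 m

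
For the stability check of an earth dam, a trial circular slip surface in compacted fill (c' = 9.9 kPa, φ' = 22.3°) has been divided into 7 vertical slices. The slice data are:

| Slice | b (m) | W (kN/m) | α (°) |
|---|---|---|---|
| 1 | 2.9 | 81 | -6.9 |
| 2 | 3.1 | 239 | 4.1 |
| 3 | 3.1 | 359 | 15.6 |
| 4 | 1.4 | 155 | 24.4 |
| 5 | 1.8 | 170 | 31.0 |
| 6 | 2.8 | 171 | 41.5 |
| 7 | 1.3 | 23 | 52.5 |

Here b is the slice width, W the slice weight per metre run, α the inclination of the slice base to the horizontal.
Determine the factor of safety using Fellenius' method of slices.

Ordinary method of slices: FS = Σ[c'·Δl_i + (W_i cosα_i)·tanφ'] / Σ W_i sinα_i, with Δl_i = b_i / cosα_i.
Slice 1: Δl = 2.9/cos(-6.9°) = 2.921 m; N'_1 = 81·cos(-6.9°) = 80.4; c'Δl = 28.92; W sinα = -9.7
Slice 2: Δl = 3.1/cos4.1° = 3.108 m; N'_2 = 239·cos4.1° = 238.4; c'Δl = 30.77; W sinα = 17.1
Slice 3: Δl = 3.1/cos15.6° = 3.219 m; N'_3 = 359·cos15.6° = 345.8; c'Δl = 31.86; W sinα = 96.5
Slice 4: Δl = 1.4/cos24.4° = 1.537 m; N'_4 = 155·cos24.4° = 141.2; c'Δl = 15.22; W sinα = 64.0
Slice 5: Δl = 1.8/cos31.0° = 2.100 m; N'_5 = 170·cos31.0° = 145.7; c'Δl = 20.79; W sinα = 87.6
Slice 6: Δl = 2.8/cos41.5° = 3.739 m; N'_6 = 171·cos41.5° = 128.1; c'Δl = 37.01; W sinα = 113.3
Slice 7: Δl = 1.3/cos52.5° = 2.135 m; N'_7 = 23·cos52.5° = 14.0; c'Δl = 21.14; W sinα = 18.2
Σc'Δl = 185.7 kN/m; ΣN' = 1093.5 kN/m; ΣW sinα = 387.0 kN/m
Resisting = 185.7 + 1093.5·tan22.3° = 185.7 + 448.5 = 634.2 kN/m
FS = 634.2 / 387.0 = 1.639

FS = 1.64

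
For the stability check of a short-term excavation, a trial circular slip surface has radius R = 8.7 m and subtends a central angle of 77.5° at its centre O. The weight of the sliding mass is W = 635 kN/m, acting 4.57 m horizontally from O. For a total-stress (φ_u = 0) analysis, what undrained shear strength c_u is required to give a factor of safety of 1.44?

FS = c_u·L_a·R / (W·d), so c_u = FS·W·d / (L_a·R).
Arc length L_a = R·θ = 8.7·(77.5°·π/180) = 8.7·1.3526 = 11.77 m
c_u = 1.44·635·4.57 / (11.77·8.7) = 4178.8 / 102.38 = 40.82 kPa

c_u = 40.8 kPa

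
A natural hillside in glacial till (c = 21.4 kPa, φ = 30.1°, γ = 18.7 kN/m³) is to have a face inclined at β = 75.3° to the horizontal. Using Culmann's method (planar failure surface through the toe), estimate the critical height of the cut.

Culmann's analysis gives the critical failure plane at α_cr = (β + φ)/2 = (75.3 + 30.1)/2 = 52.7°, and the critical height
H_c = (4c/γ) · sinβ cosφ / [1 − cos(β − φ)]
    = (4·21.4/18.7) · sin75.3°·cos30.1° / [1 − cos(45.2°)]
    = 4.578 · 0.9673·0.8652 / [1 − 0.7046]
    = 4.578 · 0.8368 / 0.2954
    = 12.97 m

H_c = 12.97 m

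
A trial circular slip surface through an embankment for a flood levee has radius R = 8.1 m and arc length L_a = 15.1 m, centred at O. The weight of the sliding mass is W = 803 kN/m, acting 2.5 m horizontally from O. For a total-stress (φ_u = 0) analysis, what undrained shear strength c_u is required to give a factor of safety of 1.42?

FS = c_u·L_a·R / (W·d), so c_u = FS·W·d / (L_a·R).
c_u = 1.42·803·2.5 / (15.10·8.1) = 2850.7 / 122.31 = 23.31 kPa

c_u = 23.3 kPa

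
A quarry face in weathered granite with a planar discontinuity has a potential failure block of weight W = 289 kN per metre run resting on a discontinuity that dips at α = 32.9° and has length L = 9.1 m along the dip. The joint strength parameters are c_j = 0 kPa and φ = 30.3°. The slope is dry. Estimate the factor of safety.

FS = 0.90

Resolving the block weight along and normal to the plane and applying the Mohr–Coulomb strength on the joint:
N' = W cosα = 289·cos32.9° = 242.7 kN/m
Driving force T = W sinα = 289·sin32.9° = 157.0 kN/m
Resisting force R = c_j·L + N'·tanφ = 0·9.1 + 242.7·tan30.3° = 0.0 + 141.8 = 141.8 kN/m
FS = R / T = 141.8 / 157.0 = 0.903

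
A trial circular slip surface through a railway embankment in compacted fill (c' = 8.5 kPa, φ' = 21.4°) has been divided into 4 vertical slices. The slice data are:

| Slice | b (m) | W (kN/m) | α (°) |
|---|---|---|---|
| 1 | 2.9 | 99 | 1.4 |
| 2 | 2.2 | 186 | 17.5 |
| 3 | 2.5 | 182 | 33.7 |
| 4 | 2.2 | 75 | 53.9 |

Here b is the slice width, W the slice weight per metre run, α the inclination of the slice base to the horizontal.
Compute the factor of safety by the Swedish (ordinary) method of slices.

Ordinary method of slices: FS = Σ[c'·Δl_i + (W_i cosα_i)·tanφ'] / Σ W_i sinα_i, with Δl_i = b_i / cosα_i.
Slice 1: Δl = 2.9/cos1.4° = 2.901 m; N'_1 = 99·cos1.4° = 99.0; c'Δl = 24.66; W sinα = 2.4
Slice 2: Δl = 2.2/cos17.5° = 2.307 m; N'_2 = 186·cos17.5° = 177.4; c'Δl = 19.61; W sinα = 55.9
Slice 3: Δl = 2.5/cos33.7° = 3.005 m; N'_3 = 182·cos33.7° = 151.4; c'Δl = 25.54; W sinα = 101.0
Slice 4: Δl = 2.2/cos53.9° = 3.734 m; N'_4 = 75·cos53.9° = 44.2; c'Δl = 31.74; W sinα = 60.6
Σc'Δl = 101.5 kN/m; ΣN' = 472.0 kN/m; ΣW sinα = 219.9 kN/m
Resisting = 101.5 + 472.0·tan21.4° = 101.5 + 185.0 = 286.5 kN/m
FS = 286.5 / 219.9 = 1.303

FS = 1.30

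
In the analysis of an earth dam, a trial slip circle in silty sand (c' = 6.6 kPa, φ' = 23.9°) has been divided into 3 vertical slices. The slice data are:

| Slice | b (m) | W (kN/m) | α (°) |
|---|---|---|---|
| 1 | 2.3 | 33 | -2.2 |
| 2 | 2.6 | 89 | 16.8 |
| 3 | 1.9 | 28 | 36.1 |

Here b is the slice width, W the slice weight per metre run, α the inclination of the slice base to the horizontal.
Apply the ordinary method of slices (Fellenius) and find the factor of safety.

Ordinary method of slices: FS = Σ[c'·Δl_i + (W_i cosα_i)·tanφ'] / Σ W_i sinα_i, with Δl_i = b_i / cosα_i.
Slice 1: Δl = 2.3/cos(-2.2°) = 2.302 m; N'_1 = 33·cos(-2.2°) = 33.0; c'Δl = 15.19; W sinα = -1.3
Slice 2: Δl = 2.6/cos16.8° = 2.716 m; N'_2 = 89·cos16.8° = 85.2; c'Δl = 17.93; W sinα = 25.7
Slice 3: Δl = 1.9/cos36.1° = 2.352 m; N'_3 = 28·cos36.1° = 22.6; c'Δl = 15.52; W sinα = 16.5
Σc'Δl = 48.6 kN/m; ΣN' = 140.8 kN/m; ΣW sinα = 41.0 kN/m
Resisting = 48.6 + 140.8·tan23.9° = 48.6 + 62.4 = 111.0 kN/m
FS = 111.0 / 41.0 = 2.711

FS = 2.71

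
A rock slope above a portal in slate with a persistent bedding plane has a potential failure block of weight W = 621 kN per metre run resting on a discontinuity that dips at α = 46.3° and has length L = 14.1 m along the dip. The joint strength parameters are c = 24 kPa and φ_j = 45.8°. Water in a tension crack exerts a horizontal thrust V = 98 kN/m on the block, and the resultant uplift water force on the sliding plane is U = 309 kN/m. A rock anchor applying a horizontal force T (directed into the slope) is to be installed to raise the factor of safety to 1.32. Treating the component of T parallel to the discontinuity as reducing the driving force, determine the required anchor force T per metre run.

T = 177 kN/m

Resolving forces along and normal to the sliding plane, with the horizontal anchor force T adding T·sinα to the effective normal force and T·cosα acting up the plane against the driving force:
FS = [cL + (W cosα − U − V sinα + T sinα) tanφ_j] / [W sinα + V cosα − T cosα]
Without the anchor: N' = 49.2 kN/m, driving T_d = 516.7 kN/m, resisting R = 24·14.1 + 49.2·tan45.8° = 389.0 kN/m, FS = 0.75.
Setting FS = 1.32 and solving for T:
1.32·(516.7 − T cos46.3°) = 389.0 + T sin46.3°·tan45.8°
T·(sin46.3°·tan45.8° + 1.32·cos46.3°) = 1.32·516.7 − 389.0
T·(0.7230·1.0283 + 1.32·0.6909) = 682.0 − 389.0 = 293.0
T·1.6554 = 293.0
T = 177.0 kN/m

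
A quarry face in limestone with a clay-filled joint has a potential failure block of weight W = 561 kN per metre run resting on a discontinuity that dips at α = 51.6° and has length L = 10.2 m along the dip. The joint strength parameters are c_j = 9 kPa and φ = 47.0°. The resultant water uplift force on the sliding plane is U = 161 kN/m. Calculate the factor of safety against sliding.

FS = 0.67

Resolving the block weight along and normal to the plane and applying the Mohr–Coulomb strength on the joint:
N' = W cosα − U = 561·cos51.6° − 161 = 187.5 kN/m
Driving force T = W sinα = 561·sin51.6° = 439.7 kN/m
Resisting force R = c_j·L + N'·tanφ = 9·10.2 + 187.5·tan47.0° = 91.8 + 201.0 = 292.8 kN/m
FS = R / T = 292.8 / 439.7 = 0.666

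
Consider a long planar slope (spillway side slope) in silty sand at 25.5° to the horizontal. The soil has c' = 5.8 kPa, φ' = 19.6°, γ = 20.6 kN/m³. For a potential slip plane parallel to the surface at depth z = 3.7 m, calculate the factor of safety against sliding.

For an infinite slope with a slip plane parallel to the surface (no pore pressure): FS = [c' + γz cos²β tanφ'] / [γz sinβ cosβ].
γz = 20.6·3.7 = 76.22 kN/m²
Numerator = 5.8 + 76.22·cos²25.5°·tan19.6° = 5.8 + 76.22·0.8147·0.3561 = 27.910 kPa
Denominator = 76.22·sin25.5°·cos25.5° = 76.22·0.4305·0.9026 = 29.617 kPa
FS = 27.910 / 29.617 = 0.942

FS = 0.94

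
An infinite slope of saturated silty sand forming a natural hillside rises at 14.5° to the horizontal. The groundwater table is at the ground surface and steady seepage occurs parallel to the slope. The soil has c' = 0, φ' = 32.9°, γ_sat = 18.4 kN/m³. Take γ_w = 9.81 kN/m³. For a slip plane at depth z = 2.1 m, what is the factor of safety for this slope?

With seepage parallel to the slope and the water table at the surface, the effective normal stress on the slip plane uses the buoyant unit weight γ' = γ_sat − γ_w while the driving shear stress uses γ_sat:
FS = [c' + γ' z cos²β tanφ'] / [γ_sat z sinβ cosβ]
(For c' = 0 this reduces to FS = (γ'/γ_sat)·tanφ'/tanβ.)
γ' = 18.4 − 9.81 = 8.59 kN/m³
Numerator = 0.0 + 8.59·2.1·cos²14.5°·tan32.9° = 0.0 + 8.59·2.1·0.9373·0.6469 = 10.938 kPa
Denominator = 18.4·2.1·sin14.5°·cos14.5° = 18.4·2.1·0.2504·0.9681 = 9.367 kPa
FS = 10.938 / 9.367 = 1.168

FS = 1.17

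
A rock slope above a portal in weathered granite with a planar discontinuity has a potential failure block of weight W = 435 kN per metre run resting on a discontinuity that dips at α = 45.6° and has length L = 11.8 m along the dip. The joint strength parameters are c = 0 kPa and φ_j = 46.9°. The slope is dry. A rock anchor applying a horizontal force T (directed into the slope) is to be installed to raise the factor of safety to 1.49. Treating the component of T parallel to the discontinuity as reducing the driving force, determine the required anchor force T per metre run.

Resolving forces along and normal to the sliding plane, with the horizontal anchor force T adding T·sinα to the effective normal force and T·cosα acting up the plane against the driving force:
FS = [cL + (W cosα + T sinα) tanφ_j] / [W sinα − T cosα]
Without the anchor: N' = 304.4 kN/m, driving T_d = 310.8 kN/m, resisting R = 0·11.8 + 304.4·tan46.9° = 325.2 kN/m, FS = 1.05.
Setting FS = 1.49 and solving for T:
1.49·(310.8 − T cos45.6°) = 325.2 + T sin45.6°·tan46.9°
T·(sin45.6°·tan46.9° + 1.49·cos45.6°) = 1.49·310.8 − 325.2
T·(0.7145·1.0686 + 1.49·0.6997) = 463.1 − 325.2 = 137.8
T·1.8060 = 137.8
T = 76.3 kN/m

T = 76 kN/m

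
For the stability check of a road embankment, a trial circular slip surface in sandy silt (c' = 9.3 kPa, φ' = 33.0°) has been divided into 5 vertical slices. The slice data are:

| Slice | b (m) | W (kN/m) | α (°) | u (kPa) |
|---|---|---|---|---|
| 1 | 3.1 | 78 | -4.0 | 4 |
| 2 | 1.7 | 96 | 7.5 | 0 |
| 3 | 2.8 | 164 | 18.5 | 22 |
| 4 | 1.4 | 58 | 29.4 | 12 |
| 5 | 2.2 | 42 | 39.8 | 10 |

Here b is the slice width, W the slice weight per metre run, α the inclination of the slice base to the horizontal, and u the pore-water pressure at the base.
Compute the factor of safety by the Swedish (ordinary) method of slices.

Ordinary method of slices: FS = Σ[c'·Δl_i + (W_i cosα_i − u_i·Δl_i)·tanφ'] / Σ W_i sinα_i, with Δl_i = b_i / cosα_i.
Slice 1: Δl = 3.1/cos(-4.0°) = 3.108 m; N'_1 = 78·cos(-4.0°) − 4·3.108 = 65.4; c'Δl = 28.90; W sinα = -5.4
Slice 2: Δl = 1.7/cos7.5° = 1.715 m; N'_2 = 96·cos7.5° − 0·1.715 = 95.2; c'Δl = 15.95; W sinα = 12.5
Slice 3: Δl = 2.8/cos18.5° = 2.953 m; N'_3 = 164·cos18.5° − 22·2.953 = 90.6; c'Δl = 27.46; W sinα = 52.0
Slice 4: Δl = 1.4/cos29.4° = 1.607 m; N'_4 = 58·cos29.4° − 12·1.607 = 31.2; c'Δl = 14.94; W sinα = 28.5
Slice 5: Δl = 2.2/cos39.8° = 2.864 m; N'_5 = 42·cos39.8° − 10·2.864 = 3.6; c'Δl = 26.63; W sinα = 26.9
Σc'Δl = 113.9 kN/m; ΣN' = 286.0 kN/m; ΣW sinα = 114.5 kN/m
Resisting = 113.9 + 286.0·tan33.0° = 113.9 + 185.7 = 299.6 kN/m
FS = 299.6 / 114.5 = 2.617

FS = 2.62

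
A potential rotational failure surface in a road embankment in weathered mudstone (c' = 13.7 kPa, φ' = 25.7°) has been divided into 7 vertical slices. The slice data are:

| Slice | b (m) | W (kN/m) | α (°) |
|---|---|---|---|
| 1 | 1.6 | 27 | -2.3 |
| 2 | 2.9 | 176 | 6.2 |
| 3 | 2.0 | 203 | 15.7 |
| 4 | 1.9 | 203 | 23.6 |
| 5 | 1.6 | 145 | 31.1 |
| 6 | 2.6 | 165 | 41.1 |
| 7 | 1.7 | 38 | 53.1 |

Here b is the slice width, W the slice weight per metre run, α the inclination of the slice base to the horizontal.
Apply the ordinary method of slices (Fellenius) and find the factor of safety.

Ordinary method of slices: FS = Σ[c'·Δl_i + (W_i cosα_i)·tanφ'] / Σ W_i sinα_i, with Δl_i = b_i / cosα_i.
Slice 1: Δl = 1.6/cos(-2.3°) = 1.601 m; N'_1 = 27·cos(-2.3°) = 27.0; c'Δl = 21.94; W sinα = -1.1
Slice 2: Δl = 2.9/cos6.2° = 2.917 m; N'_2 = 176·cos6.2° = 175.0; c'Δl = 39.96; W sinα = 19.0
Slice 3: Δl = 2.0/cos15.7° = 2.078 m; N'_3 = 203·cos15.7° = 195.4; c'Δl = 28.46; W sinα = 54.9
Slice 4: Δl = 1.9/cos23.6° = 2.073 m; N'_4 = 203·cos23.6° = 186.0; c'Δl = 28.41; W sinα = 81.3
Slice 5: Δl = 1.6/cos31.1° = 1.869 m; N'_5 = 145·cos31.1° = 124.2; c'Δl = 25.60; W sinα = 74.9
Slice 6: Δl = 2.6/cos41.1° = 3.450 m; N'_6 = 165·cos41.1° = 124.3; c'Δl = 47.27; W sinα = 108.5
Slice 7: Δl = 1.7/cos53.1° = 2.831 m; N'_7 = 38·cos53.1° = 22.8; c'Δl = 38.79; W sinα = 30.4
Σc'Δl = 230.4 kN/m; ΣN' = 854.7 kN/m; ΣW sinα = 367.9 kN/m
Resisting = 230.4 + 854.7·tan25.7° = 230.4 + 411.3 = 641.8 kN/m
FS = 641.8 / 367.9 = 1.745

FS = 1.74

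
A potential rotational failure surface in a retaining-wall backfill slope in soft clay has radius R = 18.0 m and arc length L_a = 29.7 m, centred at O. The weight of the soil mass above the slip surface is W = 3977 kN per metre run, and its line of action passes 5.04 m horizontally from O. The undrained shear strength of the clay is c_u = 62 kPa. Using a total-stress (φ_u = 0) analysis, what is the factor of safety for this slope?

FS = 1.65

Taking moments about the centre O, the resisting moment is provided by the undrained shear strength acting along the arc:
M_R = c_u·L_a·R = 62·29.70·18.0 = 33145.2 kN·m/m
M_D = W·d = 3977·5.04 = 20044.1 kN·m/m
FS = M_R / M_D = 33145.2 / 20044.1 = 1.654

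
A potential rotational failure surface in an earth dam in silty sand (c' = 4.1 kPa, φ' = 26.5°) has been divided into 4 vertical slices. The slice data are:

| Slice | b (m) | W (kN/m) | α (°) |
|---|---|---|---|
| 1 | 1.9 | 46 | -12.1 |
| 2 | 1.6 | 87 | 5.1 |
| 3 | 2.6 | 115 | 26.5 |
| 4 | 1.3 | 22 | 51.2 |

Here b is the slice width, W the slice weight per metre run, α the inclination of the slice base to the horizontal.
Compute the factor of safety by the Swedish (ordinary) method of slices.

Ordinary method of slices: FS = Σ[c'·Δl_i + (W_i cosα_i)·tanφ'] / Σ W_i sinα_i, with Δl_i = b_i / cosα_i.
Slice 1: Δl = 1.9/cos(-12.1°) = 1.943 m; N'_1 = 46·cos(-12.1°) = 45.0; c'Δl = 7.97; W sinα = -9.6
Slice 2: Δl = 1.6/cos5.1° = 1.606 m; N'_2 = 87·cos5.1° = 86.7; c'Δl = 6.59; W sinα = 7.7
Slice 3: Δl = 2.6/cos26.5° = 2.905 m; N'_3 = 115·cos26.5° = 102.9; c'Δl = 11.91; W sinα = 51.3
Slice 4: Δl = 1.3/cos51.2° = 2.075 m; N'_4 = 22·cos51.2° = 13.8; c'Δl = 8.51; W sinα = 17.1
Σc'Δl = 35.0 kN/m; ΣN' = 248.3 kN/m; ΣW sinα = 66.5 kN/m
Resisting = 35.0 + 248.3·tan26.5° = 35.0 + 123.8 = 158.8 kN/m
FS = 158.8 / 66.5 = 2.386

FS = 2.39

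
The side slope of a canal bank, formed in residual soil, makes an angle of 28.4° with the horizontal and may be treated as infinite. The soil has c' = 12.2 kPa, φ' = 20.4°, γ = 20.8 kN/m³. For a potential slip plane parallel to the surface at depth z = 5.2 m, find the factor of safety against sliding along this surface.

For an infinite slope with a slip plane parallel to the surface (no pore pressure): FS = [c' + γz cos²β tanφ'] / [γz sinβ cosβ].
γz = 20.8·5.2 = 108.16 kN/m²
Numerator = 12.2 + 108.16·cos²28.4°·tan20.4° = 12.2 + 108.16·0.7738·0.3719 = 43.325 kPa
Denominator = 108.16·sin28.4°·cos28.4° = 108.16·0.4756·0.8796 = 45.252 kPa
FS = 43.325 / 45.252 = 0.957

FS = 0.96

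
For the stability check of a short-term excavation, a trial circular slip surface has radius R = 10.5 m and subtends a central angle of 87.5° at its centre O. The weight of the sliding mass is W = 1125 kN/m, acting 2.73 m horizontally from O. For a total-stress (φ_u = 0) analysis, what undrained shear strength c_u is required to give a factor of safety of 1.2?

c_u = 21.9 kPa

FS = c_u·L_a·R / (W·d), so c_u = FS·W·d / (L_a·R).
Arc length L_a = R·θ = 10.5·(87.5°·π/180) = 10.5·1.5272 = 16.04 m
c_u = 1.2·1125·2.73 / (16.04·10.5) = 3685.5 / 168.37 = 21.89 kPa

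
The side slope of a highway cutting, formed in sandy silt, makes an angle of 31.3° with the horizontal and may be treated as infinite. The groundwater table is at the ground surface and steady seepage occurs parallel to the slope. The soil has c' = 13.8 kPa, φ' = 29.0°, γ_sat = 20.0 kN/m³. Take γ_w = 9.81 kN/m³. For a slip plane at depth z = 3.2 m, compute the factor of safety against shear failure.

FS = 0.95

With seepage parallel to the slope and the water table at the surface, the effective normal stress on the slip plane uses the buoyant unit weight γ' = γ_sat − γ_w while the driving shear stress uses γ_sat:
FS = [c' + γ' z cos²β tanφ'] / [γ_sat z sinβ cosβ]
γ' = 20.0 − 9.81 = 10.19 kN/m³
Numerator = 13.8 + 10.19·3.2·cos²31.3°·tan29.0° = 13.8 + 10.19·3.2·0.7301·0.5543 = 26.996 kPa
Denominator = 20.0·3.2·sin31.3°·cos31.3° = 20.0·3.2·0.5195·0.8545 = 28.410 kPa
FS = 26.996 / 28.410 = 0.950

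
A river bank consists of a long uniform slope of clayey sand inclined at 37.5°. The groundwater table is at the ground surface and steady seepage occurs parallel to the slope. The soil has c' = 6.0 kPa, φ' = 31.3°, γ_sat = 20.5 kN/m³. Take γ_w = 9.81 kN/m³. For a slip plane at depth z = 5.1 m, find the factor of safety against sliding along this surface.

FS = 0.53

With seepage parallel to the slope and the water table at the surface, the effective normal stress on the slip plane uses the buoyant unit weight γ' = γ_sat − γ_w while the driving shear stress uses γ_sat:
FS = [c' + γ' z cos²β tanφ'] / [γ_sat z sinβ cosβ]
γ' = 20.5 − 9.81 = 10.69 kN/m³
Numerator = 6.0 + 10.69·5.1·cos²37.5°·tan31.3° = 6.0 + 10.69·5.1·0.6294·0.6080 = 26.864 kPa
Denominator = 20.5·5.1·sin37.5°·cos37.5° = 20.5·5.1·0.6088·0.7934 = 50.494 kPa
FS = 26.864 / 50.494 = 0.532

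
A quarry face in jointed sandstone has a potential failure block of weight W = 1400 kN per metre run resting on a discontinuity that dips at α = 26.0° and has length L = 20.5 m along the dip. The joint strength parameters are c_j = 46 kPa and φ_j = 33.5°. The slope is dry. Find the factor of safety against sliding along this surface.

Resolving the block weight along and normal to the plane and applying the Mohr–Coulomb strength on the joint:
N' = W cosα = 1400·cos26.0° = 1258.3 kN/m
Driving force T = W sinα = 1400·sin26.0° = 613.7 kN/m
Resisting force R = c_j·L + N'·tanφ_j = 46·20.5 + 1258.3·tan33.5° = 943.0 + 832.9 = 1775.9 kN/m
FS = R / T = 1775.9 / 613.7 = 2.894

FS = 2.89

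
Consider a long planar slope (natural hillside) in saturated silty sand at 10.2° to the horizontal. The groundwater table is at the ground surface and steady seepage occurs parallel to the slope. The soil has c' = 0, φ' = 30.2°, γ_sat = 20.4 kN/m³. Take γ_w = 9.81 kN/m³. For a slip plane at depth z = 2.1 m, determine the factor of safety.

FS = 1.68

With seepage parallel to the slope and the water table at the surface, the effective normal stress on the slip plane uses the buoyant unit weight γ' = γ_sat − γ_w while the driving shear stress uses γ_sat:
FS = [c' + γ' z cos²β tanφ'] / [γ_sat z sinβ cosβ]
(For c' = 0 this reduces to FS = (γ'/γ_sat)·tanφ'/tanβ.)
γ' = 20.4 − 9.81 = 10.59 kN/m³
Numerator = 0.0 + 10.59·2.1·cos²10.2°·tan30.2° = 0.0 + 10.59·2.1·0.9686·0.5820 = 12.538 kPa
Denominator = 20.4·2.1·sin10.2°·cos10.2° = 20.4·2.1·0.1771·0.9842 = 7.466 kPa
FS = 12.538 / 7.466 = 1.679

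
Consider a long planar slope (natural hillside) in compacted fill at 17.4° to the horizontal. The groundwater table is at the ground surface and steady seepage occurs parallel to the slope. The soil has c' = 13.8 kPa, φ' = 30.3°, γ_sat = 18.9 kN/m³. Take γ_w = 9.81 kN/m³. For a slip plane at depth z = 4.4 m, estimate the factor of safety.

FS = 1.48

With seepage parallel to the slope and the water table at the surface, the effective normal stress on the slip plane uses the buoyant unit weight γ' = γ_sat − γ_w while the driving shear stress uses γ_sat:
FS = [c' + γ' z cos²β tanφ'] / [γ_sat z sinβ cosβ]
γ' = 18.9 − 9.81 = 9.09 kN/m³
Numerator = 13.8 + 9.09·4.4·cos²17.4°·tan30.3° = 13.8 + 9.09·4.4·0.9106·0.5844 = 35.082 kPa
Denominator = 18.9·4.4·sin17.4°·cos17.4° = 18.9·4.4·0.2990·0.9542 = 23.730 kPa
FS = 35.082 / 23.730 = 1.478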